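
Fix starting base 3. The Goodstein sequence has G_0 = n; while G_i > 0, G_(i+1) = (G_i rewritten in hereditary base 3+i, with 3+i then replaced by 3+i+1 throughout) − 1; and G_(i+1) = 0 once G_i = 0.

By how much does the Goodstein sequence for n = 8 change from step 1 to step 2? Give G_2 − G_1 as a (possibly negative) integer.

1

[0] 8 ≡ 2·3 + 2 (base 3). Lift 4: 10. −1: 9.
[1] 9 ≡ 2·4 + 1 (base 4). Lift 5: 11. −1: 10.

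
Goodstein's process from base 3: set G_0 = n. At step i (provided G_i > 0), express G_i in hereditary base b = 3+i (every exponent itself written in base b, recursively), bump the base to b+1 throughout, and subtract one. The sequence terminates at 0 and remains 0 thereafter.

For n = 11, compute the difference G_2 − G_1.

8

step 0: 11 = 3^2 + 2; sub 4 for 3: 4^2 + 2; = 18; G_1 = 18−1 = 17
step 1: 17 = 4^2 + 1; sub 5 for 4: 5^2 + 1; = 26; G_2 = 26−1 = 25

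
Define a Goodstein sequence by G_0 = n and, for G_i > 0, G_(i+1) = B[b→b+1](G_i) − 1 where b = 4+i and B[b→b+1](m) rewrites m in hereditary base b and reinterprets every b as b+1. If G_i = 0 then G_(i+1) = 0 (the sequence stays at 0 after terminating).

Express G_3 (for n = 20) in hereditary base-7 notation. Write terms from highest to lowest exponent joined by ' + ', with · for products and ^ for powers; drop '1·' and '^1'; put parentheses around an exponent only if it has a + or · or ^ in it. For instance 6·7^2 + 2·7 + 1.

G_0 = 20. HB_4(20) = 4^2 + 4. Bump = 30. G_1 = 29.
G_1 = 29. HB_5(29) = 5^2 + 4. Bump = 40. G_2 = 39.
G_2 = 39. HB_6(39) = 6^2 + 3. Bump = 52. G_3 = 51.
G_3 = 51. HB_7(51) = 7^2 + 2. Bump = 66. G_4 = 65.

7^2 + 2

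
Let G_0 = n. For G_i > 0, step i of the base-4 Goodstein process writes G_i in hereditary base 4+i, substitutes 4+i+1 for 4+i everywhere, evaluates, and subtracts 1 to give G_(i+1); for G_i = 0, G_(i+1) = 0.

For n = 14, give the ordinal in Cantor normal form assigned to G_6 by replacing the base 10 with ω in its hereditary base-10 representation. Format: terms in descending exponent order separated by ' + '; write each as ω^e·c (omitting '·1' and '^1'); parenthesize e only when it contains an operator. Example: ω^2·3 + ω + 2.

i=0: 14 = 3·4 + 2 (b=4); 4→5: 3·5 + 2 = 17; 17−1 = 16
i=1: 16 = 3·5 + 1 (b=5); 5→6: 3·6 + 1 = 19; 19−1 = 18
i=2: 18 = 3·6 (b=6); 6→7: 3·7 = 21; 21−1 = 20
i=3: 20 = 2·7 + 6 (b=7); 7→8: 2·8 + 6 = 22; 22−1 = 21
i=4: 21 = 2·8 + 5 (b=8); 8→9: 2·9 + 5 = 23; 23−1 = 22
i=5: 22 = 2·9 + 4 (b=9); 9→10: 2·10 + 4 = 24; 24−1 = 23

ω·2 + 3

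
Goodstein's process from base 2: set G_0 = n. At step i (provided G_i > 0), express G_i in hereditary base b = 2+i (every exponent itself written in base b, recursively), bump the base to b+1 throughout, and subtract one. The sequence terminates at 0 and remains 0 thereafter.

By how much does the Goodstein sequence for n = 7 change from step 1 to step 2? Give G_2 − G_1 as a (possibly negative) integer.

G_0=7  [base 2] 2^2 + 2 + 1  →[2↦3]→  3^3 + 3 + 1 = 31  −1 ⇒ G_1=30
G_1=30  [base 3] 3^3 + 3  →[3↦4]→  4^4 + 4 = 260  −1 ⇒ G_2=259

229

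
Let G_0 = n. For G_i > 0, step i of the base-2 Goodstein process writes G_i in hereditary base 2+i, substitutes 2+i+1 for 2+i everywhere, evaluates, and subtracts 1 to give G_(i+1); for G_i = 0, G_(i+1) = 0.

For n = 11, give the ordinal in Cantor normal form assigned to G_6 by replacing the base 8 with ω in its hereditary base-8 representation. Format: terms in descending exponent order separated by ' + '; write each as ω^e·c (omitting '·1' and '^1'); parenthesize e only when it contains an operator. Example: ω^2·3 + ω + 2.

ω^ω·7 + ω^7·7 + ω^6·7 + ω^5·7 + ω^4·7 + ω^3·7 + ω^2·7 + ω·7 + 7

(0) 11|_2 = 2^(2 + 1) + 2 + 1 ↦ 3^(3 + 1) + 3 + 1|_3 = 85 ⇒ 84
(1) 84|_3 = 3^(3 + 1) + 3 ↦ 4^(4 + 1) + 4|_4 = 1028 ⇒ 1027
(2) 1027|_4 = 4^(4 + 1) + 3 ↦ 5^(5 + 1) + 3|_5 = 15628 ⇒ 15627
(3) 15627|_5 = 5^(5 + 1) + 2 ↦ 6^(6 + 1) + 2|_6 = 279938 ⇒ 279937
(4) 279937|_6 = 6^(6 + 1) + 1 ↦ 7^(7 + 1) + 1|_7 = 5764802 ⇒ 5764801
(5) 5764801|_7 = 7^(7 + 1) ↦ 8^(8 + 1)|_8 = 134217728 ⇒ 134217727
(6) 134217727|_8 = 7·8^8 + 7·8^7 + 7·8^6 + 7·8^5 + 7·8^4 + 7·8^3 + 7·8^2 + 7·8 + 7 ↦ 7·9^9 + 7·9^7 + 7·9^6 + 7·9^5 + 7·9^4 + 7·9^3 + 7·9^2 + 7·9 + 7|_9 = 2749609303 ⇒ 2749609302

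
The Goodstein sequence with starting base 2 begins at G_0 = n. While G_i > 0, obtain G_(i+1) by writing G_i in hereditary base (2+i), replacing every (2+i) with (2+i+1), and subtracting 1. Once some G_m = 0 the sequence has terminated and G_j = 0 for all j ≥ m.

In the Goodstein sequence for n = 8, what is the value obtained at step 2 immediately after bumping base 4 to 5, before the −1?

G_0=8  [base 2] 2^(2 + 1)  →[2↦3]→  3^(3 + 1) = 81  −1 ⇒ G_1=80
G_1=80  [base 3] 2·3^3 + 2·3^2 + 2·3 + 2  →[3↦4]→  2·4^4 + 2·4^2 + 2·4 + 2 = 554  −1 ⇒ G_2=553
G_2=553  [base 4] 2·4^4 + 2·4^2 + 2·4 + 1  →[4↦5]→  2·5^5 + 2·5^2 + 2·5 + 1 = 6311  −1 ⇒ G_3=6310

6311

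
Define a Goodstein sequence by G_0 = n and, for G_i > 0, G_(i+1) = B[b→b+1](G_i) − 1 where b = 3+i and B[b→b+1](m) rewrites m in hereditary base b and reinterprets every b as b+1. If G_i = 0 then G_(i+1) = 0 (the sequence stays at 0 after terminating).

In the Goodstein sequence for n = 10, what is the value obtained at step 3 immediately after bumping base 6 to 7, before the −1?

31

base 3: 10 = 3^2 + 1; at 4: 4^2 + 1 = 17; next = 16
base 4: 16 = 4^2; at 5: 5^2 = 25; next = 24
base 5: 24 = 4·5 + 4; at 6: 4·6 + 4 = 28; next = 27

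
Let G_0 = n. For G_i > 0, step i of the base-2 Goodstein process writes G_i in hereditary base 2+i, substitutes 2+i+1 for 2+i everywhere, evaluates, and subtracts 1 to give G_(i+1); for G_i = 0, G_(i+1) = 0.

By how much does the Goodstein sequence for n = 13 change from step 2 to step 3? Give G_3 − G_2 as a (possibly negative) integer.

[0] 13 ≡ 2^(2 + 1) + 2^2 + 1 (base 2). Lift 3: 109. −1: 108.
[1] 108 ≡ 3^(3 + 1) + 3^3 (base 3). Lift 4: 1280. −1: 1279.
[2] 1279 ≡ 4^(4 + 1) + 3·4^3 + 3·4^2 + 3·4 + 3 (base 4). Lift 5: 16093. −1: 16092.

14813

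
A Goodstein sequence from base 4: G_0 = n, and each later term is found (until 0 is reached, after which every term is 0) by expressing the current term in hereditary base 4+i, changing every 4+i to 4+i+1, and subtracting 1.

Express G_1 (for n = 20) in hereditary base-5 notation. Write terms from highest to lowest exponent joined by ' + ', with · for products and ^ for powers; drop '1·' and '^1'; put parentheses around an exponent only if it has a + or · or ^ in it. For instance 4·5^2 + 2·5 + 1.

5^2 + 4

[0] 20 ≡ 4^2 + 4 (base 4). Lift 5: 30. −1: 29.
[1] 29 ≡ 5^2 + 4 (base 5). Lift 6: 40. −1: 39.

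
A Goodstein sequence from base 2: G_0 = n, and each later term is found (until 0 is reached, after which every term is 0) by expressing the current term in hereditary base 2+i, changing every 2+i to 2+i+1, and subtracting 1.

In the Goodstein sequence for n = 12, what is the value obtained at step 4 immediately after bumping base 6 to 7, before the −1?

5764911

(0) 12|_2 = 2^(2 + 1) + 2^2 ↦ 3^(3 + 1) + 3^3|_3 = 108 ⇒ 107
(1) 107|_3 = 3^(3 + 1) + 2·3^2 + 2·3 + 2 ↦ 4^(4 + 1) + 2·4^2 + 2·4 + 2|_4 = 1066 ⇒ 1065
(2) 1065|_4 = 4^(4 + 1) + 2·4^2 + 2·4 + 1 ↦ 5^(5 + 1) + 2·5^2 + 2·5 + 1|_5 = 15686 ⇒ 15685
(3) 15685|_5 = 5^(5 + 1) + 2·5^2 + 2·5 ↦ 6^(6 + 1) + 2·6^2 + 2·6|_6 = 280020 ⇒ 280019
(4) 280019|_6 = 6^(6 + 1) + 2·6^2 + 6 + 5 ↦ 7^(7 + 1) + 2·7^2 + 7 + 5|_7 = 5764911 ⇒ 5764910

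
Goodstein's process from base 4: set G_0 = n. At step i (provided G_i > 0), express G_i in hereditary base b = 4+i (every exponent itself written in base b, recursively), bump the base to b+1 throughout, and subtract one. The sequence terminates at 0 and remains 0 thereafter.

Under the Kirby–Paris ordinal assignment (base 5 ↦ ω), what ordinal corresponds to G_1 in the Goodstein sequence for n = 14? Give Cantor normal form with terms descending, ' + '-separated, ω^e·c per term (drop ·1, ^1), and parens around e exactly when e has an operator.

G_0 = 14. HB_4(14) = 3·4 + 2. Bump = 17. G_1 = 16.
G_1 = 16. HB_5(16) = 3·5 + 1. Bump = 19. G_2 = 18.

ω·3 + 1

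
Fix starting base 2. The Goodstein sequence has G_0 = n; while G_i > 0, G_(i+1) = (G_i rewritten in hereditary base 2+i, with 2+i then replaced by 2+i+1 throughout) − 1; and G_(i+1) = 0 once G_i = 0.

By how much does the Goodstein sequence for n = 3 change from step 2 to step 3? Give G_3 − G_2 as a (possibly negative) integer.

step 0: 3 = 2 + 1; sub 3 for 2: 3 + 1; = 4; G_1 = 4−1 = 3
step 1: 3 = 3; sub 4 for 3: 4; = 4; G_2 = 4−1 = 3
step 2: 3 = 3; sub 5 for 4: 3; = 3; G_3 = 3−1 = 2

-1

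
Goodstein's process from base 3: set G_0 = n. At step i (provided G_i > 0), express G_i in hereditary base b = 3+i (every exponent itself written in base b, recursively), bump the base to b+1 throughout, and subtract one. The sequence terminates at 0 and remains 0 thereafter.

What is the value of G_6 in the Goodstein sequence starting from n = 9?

G_0=9  [base 3] 3^2  →[3↦4]→  4^2 = 16  −1 ⇒ G_1=15
G_1=15  [base 4] 3·4 + 3  →[4↦5]→  3·5 + 3 = 18  −1 ⇒ G_2=17
G_2=17  [base 5] 3·5 + 2  →[5↦6]→  3·6 + 2 = 20  −1 ⇒ G_3=19
G_3=19  [base 6] 3·6 + 1  →[6↦7]→  3·7 + 1 = 22  −1 ⇒ G_4=21
G_4=21  [base 7] 3·7  →[7↦8]→  3·8 = 24  −1 ⇒ G_5=23
G_5=23  [base 8] 2·8 + 7  →[8↦9]→  2·9 + 7 = 25  −1 ⇒ G_6=24

24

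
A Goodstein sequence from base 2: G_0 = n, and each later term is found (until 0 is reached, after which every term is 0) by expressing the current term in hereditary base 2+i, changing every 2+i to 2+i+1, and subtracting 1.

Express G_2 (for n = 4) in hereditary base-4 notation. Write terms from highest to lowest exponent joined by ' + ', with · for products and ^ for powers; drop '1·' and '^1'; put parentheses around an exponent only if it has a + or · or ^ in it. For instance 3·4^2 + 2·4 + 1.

2·4^2 + 2·4 + 1

G_0=4  [base 2] 2^2  →[2↦3]→  3^3 = 27  −1 ⇒ G_1=26
G_1=26  [base 3] 2·3^2 + 2·3 + 2  →[3↦4]→  2·4^2 + 2·4 + 2 = 42  −1 ⇒ G_2=41
G_2=41  [base 4] 2·4^2 + 2·4 + 1  →[4↦5]→  2·5^2 + 2·5 + 1 = 61  −1 ⇒ G_3=60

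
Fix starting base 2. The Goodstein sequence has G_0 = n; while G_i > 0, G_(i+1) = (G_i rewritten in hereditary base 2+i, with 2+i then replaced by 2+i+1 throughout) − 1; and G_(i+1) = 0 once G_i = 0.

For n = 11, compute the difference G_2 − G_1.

943

step 0: 11 = 2^(2 + 1) + 2 + 1; sub 3 for 2: 3^(3 + 1) + 3 + 1; = 85; G_1 = 85−1 = 84
step 1: 84 = 3^(3 + 1) + 3; sub 4 for 3: 4^(4 + 1) + 4; = 1028; G_2 = 1028−1 = 1027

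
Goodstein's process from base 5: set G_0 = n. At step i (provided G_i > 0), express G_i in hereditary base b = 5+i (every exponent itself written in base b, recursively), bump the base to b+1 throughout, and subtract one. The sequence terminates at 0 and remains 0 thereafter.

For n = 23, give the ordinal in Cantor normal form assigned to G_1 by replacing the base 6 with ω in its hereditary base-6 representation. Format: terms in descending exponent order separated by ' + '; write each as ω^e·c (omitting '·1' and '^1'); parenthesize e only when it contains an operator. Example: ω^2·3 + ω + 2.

23 —HB5→ 4·5 + 3 —bump→ 4·6 + 3 = 27 —(−1)→ 26
26 —HB6→ 4·6 + 2 —bump→ 4·7 + 2 = 30 —(−1)→ 29

ω·4 + 2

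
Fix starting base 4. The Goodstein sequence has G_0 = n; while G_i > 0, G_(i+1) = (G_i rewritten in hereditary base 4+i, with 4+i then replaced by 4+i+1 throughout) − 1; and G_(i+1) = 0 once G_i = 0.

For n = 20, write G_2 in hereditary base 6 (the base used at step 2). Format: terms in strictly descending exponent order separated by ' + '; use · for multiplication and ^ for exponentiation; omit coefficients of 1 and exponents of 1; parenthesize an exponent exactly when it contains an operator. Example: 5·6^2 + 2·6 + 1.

[0] 20 ≡ 4^2 + 4 (base 4). Lift 5: 30. −1: 29.
[1] 29 ≡ 5^2 + 4 (base 5). Lift 6: 40. −1: 39.

6^2 + 3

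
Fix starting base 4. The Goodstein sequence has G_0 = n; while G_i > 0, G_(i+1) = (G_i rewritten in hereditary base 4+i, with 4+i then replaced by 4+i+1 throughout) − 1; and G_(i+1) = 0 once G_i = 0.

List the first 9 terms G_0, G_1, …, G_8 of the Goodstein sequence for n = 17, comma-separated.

G_0 = 17. HB_4(17) = 4^2 + 1. Bump = 26. G_1 = 25.
G_1 = 25. HB_5(25) = 5^2. Bump = 36. G_2 = 35.
G_2 = 35. HB_6(35) = 5·6 + 5. Bump = 40. G_3 = 39.
G_3 = 39. HB_7(39) = 5·7 + 4. Bump = 44. G_4 = 43.
G_4 = 43. HB_8(43) = 5·8 + 3. Bump = 48. G_5 = 47.
G_5 = 47. HB_9(47) = 5·9 + 2. Bump = 52. G_6 = 51.
G_6 = 51. HB_10(51) = 5·10 + 1. Bump = 56. G_7 = 55.
G_7 = 55. HB_11(55) = 5·11. Bump = 60. G_8 = 59.

17, 25, 35, 39, 43, 47, 51, 55, 59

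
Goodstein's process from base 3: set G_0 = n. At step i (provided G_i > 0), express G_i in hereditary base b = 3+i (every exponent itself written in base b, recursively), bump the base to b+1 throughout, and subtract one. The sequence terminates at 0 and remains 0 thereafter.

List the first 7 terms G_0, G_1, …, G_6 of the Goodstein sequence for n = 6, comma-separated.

6, 7, 7, 7, 7, 7, 6

step 0: 6 = 2·3; sub 4 for 3: 2·4; = 8; G_1 = 8−1 = 7
step 1: 7 = 4 + 3; sub 5 for 4: 5 + 3; = 8; G_2 = 8−1 = 7
step 2: 7 = 5 + 2; sub 6 for 5: 6 + 2; = 8; G_3 = 8−1 = 7
step 3: 7 = 6 + 1; sub 7 for 6: 7 + 1; = 8; G_4 = 8−1 = 7
step 4: 7 = 7; sub 8 for 7: 8; = 8; G_5 = 8−1 = 7
step 5: 7 = 7; sub 9 for 8: 7; = 7; G_6 = 7−1 = 6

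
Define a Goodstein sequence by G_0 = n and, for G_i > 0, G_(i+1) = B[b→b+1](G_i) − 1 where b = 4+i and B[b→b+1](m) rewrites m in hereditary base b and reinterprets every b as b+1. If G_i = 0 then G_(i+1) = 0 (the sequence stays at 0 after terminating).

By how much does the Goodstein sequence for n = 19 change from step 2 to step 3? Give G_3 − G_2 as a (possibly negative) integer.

G_0=19  [base 4] 4^2 + 3  →[4↦5]→  5^2 + 3 = 28  −1 ⇒ G_1=27
G_1=27  [base 5] 5^2 + 2  →[5↦6]→  6^2 + 2 = 38  −1 ⇒ G_2=37
G_2=37  [base 6] 6^2 + 1  →[6↦7]→  7^2 + 1 = 50  −1 ⇒ G_3=49

12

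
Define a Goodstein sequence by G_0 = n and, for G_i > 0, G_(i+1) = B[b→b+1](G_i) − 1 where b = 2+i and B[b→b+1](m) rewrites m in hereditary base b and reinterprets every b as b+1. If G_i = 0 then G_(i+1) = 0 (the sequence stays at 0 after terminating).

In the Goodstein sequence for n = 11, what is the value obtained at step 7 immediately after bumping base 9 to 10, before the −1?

70077777776

G_0 = 11. HB_2(11) = 2^(2 + 1) + 2 + 1. Bump = 85. G_1 = 84.
G_1 = 84. HB_3(84) = 3^(3 + 1) + 3. Bump = 1028. G_2 = 1027.
G_2 = 1027. HB_4(1027) = 4^(4 + 1) + 3. Bump = 15628. G_3 = 15627.
G_3 = 15627. HB_5(15627) = 5^(5 + 1) + 2. Bump = 279938. G_4 = 279937.
G_4 = 279937. HB_6(279937) = 6^(6 + 1) + 1. Bump = 5764802. G_5 = 5764801.
G_5 = 5764801. HB_7(5764801) = 7^(7 + 1). Bump = 134217728. G_6 = 134217727.
G_6 = 134217727. HB_8(134217727) = 7·8^8 + 7·8^7 + 7·8^6 + 7·8^5 + 7·8^4 + 7·8^3 + 7·8^2 + 7·8 + 7. Bump = 2749609303. G_7 = 2749609302.
G_7 = 2749609302. HB_9(2749609302) = 7·9^9 + 7·9^7 + 7·9^6 + 7·9^5 + 7·9^4 + 7·9^3 + 7·9^2 + 7·9 + 6. Bump = 70077777776. G_8 = 70077777775.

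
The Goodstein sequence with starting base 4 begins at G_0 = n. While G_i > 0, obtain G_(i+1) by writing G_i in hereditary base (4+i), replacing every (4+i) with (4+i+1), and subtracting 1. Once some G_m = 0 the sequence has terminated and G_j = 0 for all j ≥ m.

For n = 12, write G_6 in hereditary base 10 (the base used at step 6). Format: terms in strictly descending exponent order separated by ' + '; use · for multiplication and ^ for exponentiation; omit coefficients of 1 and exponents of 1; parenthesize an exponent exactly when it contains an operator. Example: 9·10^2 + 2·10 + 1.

10 + 9

G_0 = 12. HB_4(12) = 3·4. Bump = 15. G_1 = 14.
G_1 = 14. HB_5(14) = 2·5 + 4. Bump = 16. G_2 = 15.
G_2 = 15. HB_6(15) = 2·6 + 3. Bump = 17. G_3 = 16.
G_3 = 16. HB_7(16) = 2·7 + 2. Bump = 18. G_4 = 17.
G_4 = 17. HB_8(17) = 2·8 + 1. Bump = 19. G_5 = 18.
G_5 = 18. HB_9(18) = 2·9. Bump = 20. G_6 = 19.
G_6 = 19. HB_10(19) = 10 + 9. Bump = 20. G_7 = 19.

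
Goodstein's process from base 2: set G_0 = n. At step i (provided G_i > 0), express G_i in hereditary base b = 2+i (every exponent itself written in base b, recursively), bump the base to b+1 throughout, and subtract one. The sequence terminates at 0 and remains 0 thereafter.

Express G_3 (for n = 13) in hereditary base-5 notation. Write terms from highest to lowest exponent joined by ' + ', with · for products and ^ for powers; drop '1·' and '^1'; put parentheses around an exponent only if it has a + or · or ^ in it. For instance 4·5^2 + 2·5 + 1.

i=0: 13 = 2^(2 + 1) + 2^2 + 1 (b=2); 2→3: 3^(3 + 1) + 3^3 + 1 = 109; 109−1 = 108
i=1: 108 = 3^(3 + 1) + 3^3 (b=3); 3→4: 4^(4 + 1) + 4^4 = 1280; 1280−1 = 1279
i=2: 1279 = 4^(4 + 1) + 3·4^3 + 3·4^2 + 3·4 + 3 (b=4); 4→5: 5^(5 + 1) + 3·5^3 + 3·5^2 + 3·5 + 3 = 16093; 16093−1 = 16092
i=3: 16092 = 5^(5 + 1) + 3·5^3 + 3·5^2 + 3·5 + 2 (b=5); 5→6: 6^(6 + 1) + 3·6^3 + 3·6^2 + 3·6 + 2 = 280712; 280712−1 = 280711

5^(5 + 1) + 3·5^3 + 3·5^2 + 3·5 + 2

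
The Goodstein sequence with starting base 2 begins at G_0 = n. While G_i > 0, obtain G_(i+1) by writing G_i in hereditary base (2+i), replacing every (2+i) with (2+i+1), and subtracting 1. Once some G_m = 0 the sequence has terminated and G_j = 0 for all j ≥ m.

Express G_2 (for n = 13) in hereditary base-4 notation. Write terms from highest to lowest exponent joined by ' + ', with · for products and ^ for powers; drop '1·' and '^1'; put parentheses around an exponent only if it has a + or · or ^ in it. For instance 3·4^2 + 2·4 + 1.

4^(4 + 1) + 3·4^3 + 3·4^2 + 3·4 + 3

(0) 13|_2 = 2^(2 + 1) + 2^2 + 1 ↦ 3^(3 + 1) + 3^3 + 1|_3 = 109 ⇒ 108
(1) 108|_3 = 3^(3 + 1) + 3^3 ↦ 4^(4 + 1) + 4^4|_4 = 1280 ⇒ 1279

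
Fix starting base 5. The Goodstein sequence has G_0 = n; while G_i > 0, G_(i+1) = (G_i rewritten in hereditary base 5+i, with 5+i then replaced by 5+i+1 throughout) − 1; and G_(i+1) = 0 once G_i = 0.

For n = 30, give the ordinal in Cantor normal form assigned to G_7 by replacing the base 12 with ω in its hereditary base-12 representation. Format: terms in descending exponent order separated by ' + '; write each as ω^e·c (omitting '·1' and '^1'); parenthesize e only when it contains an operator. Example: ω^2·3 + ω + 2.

G_0=30  [base 5] 5^2 + 5  →[5↦6]→  6^2 + 6 = 42  −1 ⇒ G_1=41
G_1=41  [base 6] 6^2 + 5  →[6↦7]→  7^2 + 5 = 54  −1 ⇒ G_2=53
G_2=53  [base 7] 7^2 + 4  →[7↦8]→  8^2 + 4 = 68  −1 ⇒ G_3=67
G_3=67  [base 8] 8^2 + 3  →[8↦9]→  9^2 + 3 = 84  −1 ⇒ G_4=83
G_4=83  [base 9] 9^2 + 2  →[9↦10]→  10^2 + 2 = 102  −1 ⇒ G_5=101
G_5=101  [base 10] 10^2 + 1  →[10↦11]→  11^2 + 1 = 122  −1 ⇒ G_6=121
G_6=121  [base 11] 11^2  →[11↦12]→  12^2 = 144  −1 ⇒ G_7=143
G_7=143  [base 12] 11·12 + 11  →[12↦13]→  11·13 + 11 = 154  −1 ⇒ G_8=153

ω·11 + 11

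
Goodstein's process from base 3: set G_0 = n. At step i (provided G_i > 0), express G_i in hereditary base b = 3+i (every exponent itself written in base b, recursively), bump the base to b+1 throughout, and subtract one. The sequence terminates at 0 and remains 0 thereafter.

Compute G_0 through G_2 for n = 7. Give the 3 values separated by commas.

G_0 = 7. HB_3(7) = 2·3 + 1. Bump = 9. G_1 = 8.
G_1 = 8. HB_4(8) = 2·4. Bump = 10. G_2 = 9.

7, 8, 9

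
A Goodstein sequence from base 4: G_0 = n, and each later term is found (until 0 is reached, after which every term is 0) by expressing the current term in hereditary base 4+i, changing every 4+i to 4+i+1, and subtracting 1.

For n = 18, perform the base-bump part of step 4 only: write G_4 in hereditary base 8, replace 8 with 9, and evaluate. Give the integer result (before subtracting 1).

step 0: 18 = 4^2 + 2; sub 5 for 4: 5^2 + 2; = 27; G_1 = 27−1 = 26
step 1: 26 = 5^2 + 1; sub 6 for 5: 6^2 + 1; = 37; G_2 = 37−1 = 36
step 2: 36 = 6^2; sub 7 for 6: 7^2; = 49; G_3 = 49−1 = 48
step 3: 48 = 6·7 + 6; sub 8 for 7: 6·8 + 6; = 54; G_4 = 54−1 = 53
step 4: 53 = 6·8 + 5; sub 9 for 8: 6·9 + 5; = 59; G_5 = 59−1 = 58

59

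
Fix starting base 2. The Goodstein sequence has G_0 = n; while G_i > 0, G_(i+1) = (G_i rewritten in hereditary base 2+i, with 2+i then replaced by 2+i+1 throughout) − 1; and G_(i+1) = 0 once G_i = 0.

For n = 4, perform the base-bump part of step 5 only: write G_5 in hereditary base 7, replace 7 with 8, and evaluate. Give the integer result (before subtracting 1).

140

base 2: 4 = 2^2; at 3: 3^3 = 27; next = 26
base 3: 26 = 2·3^2 + 2·3 + 2; at 4: 2·4^2 + 2·4 + 2 = 42; next = 41
base 4: 41 = 2·4^2 + 2·4 + 1; at 5: 2·5^2 + 2·5 + 1 = 61; next = 60
base 5: 60 = 2·5^2 + 2·5; at 6: 2·6^2 + 2·6 = 84; next = 83
base 6: 83 = 2·6^2 + 6 + 5; at 7: 2·7^2 + 7 + 5 = 110; next = 109
base 7: 109 = 2·7^2 + 7 + 4; at 8: 2·8^2 + 8 + 4 = 140; next = 139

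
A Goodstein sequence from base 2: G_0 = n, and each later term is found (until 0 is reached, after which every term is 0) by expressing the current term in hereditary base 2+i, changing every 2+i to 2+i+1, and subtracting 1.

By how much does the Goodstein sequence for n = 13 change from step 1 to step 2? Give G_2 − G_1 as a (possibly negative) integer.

1171

13 —HB2→ 2^(2 + 1) + 2^2 + 1 —bump→ 3^(3 + 1) + 3^3 + 1 = 109 —(−1)→ 108
108 —HB3→ 3^(3 + 1) + 3^3 —bump→ 4^(4 + 1) + 4^4 = 1280 —(−1)→ 1279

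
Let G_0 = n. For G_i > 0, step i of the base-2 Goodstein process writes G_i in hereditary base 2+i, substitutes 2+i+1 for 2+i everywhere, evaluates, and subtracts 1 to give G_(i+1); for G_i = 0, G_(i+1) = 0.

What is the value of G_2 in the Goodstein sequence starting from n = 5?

[0] 5 ≡ 2^2 + 1 (base 2). Lift 3: 28. −1: 27.
[1] 27 ≡ 3^3 (base 3). Lift 4: 256. −1: 255.
[2] 255 ≡ 3·4^3 + 3·4^2 + 3·4 + 3 (base 4). Lift 5: 468. −1: 467.

255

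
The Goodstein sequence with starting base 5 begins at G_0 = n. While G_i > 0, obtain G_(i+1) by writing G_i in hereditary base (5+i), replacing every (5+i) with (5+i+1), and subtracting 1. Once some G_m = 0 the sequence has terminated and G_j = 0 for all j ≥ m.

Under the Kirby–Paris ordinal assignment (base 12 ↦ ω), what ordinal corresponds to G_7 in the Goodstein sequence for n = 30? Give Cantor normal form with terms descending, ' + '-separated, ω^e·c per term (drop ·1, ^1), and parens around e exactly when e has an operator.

ω·11 + 11

step 0: 30 = 5^2 + 5; sub 6 for 5: 6^2 + 6; = 42; G_1 = 42−1 = 41
step 1: 41 = 6^2 + 5; sub 7 for 6: 7^2 + 5; = 54; G_2 = 54−1 = 53
step 2: 53 = 7^2 + 4; sub 8 for 7: 8^2 + 4; = 68; G_3 = 68−1 = 67
step 3: 67 = 8^2 + 3; sub 9 for 8: 9^2 + 3; = 84; G_4 = 84−1 = 83
step 4: 83 = 9^2 + 2; sub 10 for 9: 10^2 + 2; = 102; G_5 = 102−1 = 101
step 5: 101 = 10^2 + 1; sub 11 for 10: 11^2 + 1; = 122; G_6 = 122−1 = 121
step 6: 121 = 11^2; sub 12 for 11: 12^2; = 144; G_7 = 144−1 = 143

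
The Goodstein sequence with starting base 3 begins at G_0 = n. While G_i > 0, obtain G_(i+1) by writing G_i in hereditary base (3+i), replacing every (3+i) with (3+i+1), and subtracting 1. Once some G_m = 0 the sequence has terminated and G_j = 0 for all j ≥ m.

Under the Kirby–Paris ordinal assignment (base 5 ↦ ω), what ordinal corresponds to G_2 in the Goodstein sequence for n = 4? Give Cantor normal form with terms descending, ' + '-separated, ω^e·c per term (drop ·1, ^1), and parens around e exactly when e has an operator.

4

G_0 = 4. HB_3(4) = 3 + 1. Bump = 5. G_1 = 4.
G_1 = 4. HB_4(4) = 4. Bump = 5. G_2 = 4.
G_2 = 4. HB_5(4) = 4. Bump = 4. G_3 = 3.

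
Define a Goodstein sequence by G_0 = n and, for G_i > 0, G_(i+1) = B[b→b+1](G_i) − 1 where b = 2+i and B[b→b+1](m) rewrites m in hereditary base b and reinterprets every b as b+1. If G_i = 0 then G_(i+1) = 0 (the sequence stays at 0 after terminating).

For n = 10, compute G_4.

279935

step 0: 10 = 2^(2 + 1) + 2; sub 3 for 2: 3^(3 + 1) + 3; = 84; G_1 = 84−1 = 83
step 1: 83 = 3^(3 + 1) + 2; sub 4 for 3: 4^(4 + 1) + 2; = 1026; G_2 = 1026−1 = 1025
step 2: 1025 = 4^(4 + 1) + 1; sub 5 for 4: 5^(5 + 1) + 1; = 15626; G_3 = 15626−1 = 15625
step 3: 15625 = 5^(5 + 1); sub 6 for 5: 6^(6 + 1); = 279936; G_4 = 279936−1 = 279935
step 4: 279935 = 5·6^6 + 5·6^5 + 5·6^4 + 5·6^3 + 5·6^2 + 5·6 + 5; sub 7 for 6: 5·7^7 + 5·7^5 + 5·7^4 + 5·7^3 + 5·7^2 + 5·7 + 5; = 4215755; G_5 = 4215755−1 = 4215754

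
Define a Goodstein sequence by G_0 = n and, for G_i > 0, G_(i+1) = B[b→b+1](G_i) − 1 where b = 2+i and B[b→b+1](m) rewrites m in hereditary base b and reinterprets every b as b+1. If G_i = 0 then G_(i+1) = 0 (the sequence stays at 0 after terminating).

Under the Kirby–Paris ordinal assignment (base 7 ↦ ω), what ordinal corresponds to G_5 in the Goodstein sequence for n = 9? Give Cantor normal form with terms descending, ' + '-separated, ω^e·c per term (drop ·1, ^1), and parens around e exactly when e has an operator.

ω^ω·3 + ω^3·3 + ω^2·3 + ω·3

base 2: 9 = 2^(2 + 1) + 1; at 3: 3^(3 + 1) + 1 = 82; next = 81
base 3: 81 = 3^(3 + 1); at 4: 4^(4 + 1) = 1024; next = 1023
base 4: 1023 = 3·4^4 + 3·4^3 + 3·4^2 + 3·4 + 3; at 5: 3·5^5 + 3·5^3 + 3·5^2 + 3·5 + 3 = 9843; next = 9842
base 5: 9842 = 3·5^5 + 3·5^3 + 3·5^2 + 3·5 + 2; at 6: 3·6^6 + 3·6^3 + 3·6^2 + 3·6 + 2 = 140744; next = 140743
base 6: 140743 = 3·6^6 + 3·6^3 + 3·6^2 + 3·6 + 1; at 7: 3·7^7 + 3·7^3 + 3·7^2 + 3·7 + 1 = 2471827; next = 2471826
base 7: 2471826 = 3·7^7 + 3·7^3 + 3·7^2 + 3·7; at 8: 3·8^8 + 3·8^3 + 3·8^2 + 3·8 = 50333400; next = 50333399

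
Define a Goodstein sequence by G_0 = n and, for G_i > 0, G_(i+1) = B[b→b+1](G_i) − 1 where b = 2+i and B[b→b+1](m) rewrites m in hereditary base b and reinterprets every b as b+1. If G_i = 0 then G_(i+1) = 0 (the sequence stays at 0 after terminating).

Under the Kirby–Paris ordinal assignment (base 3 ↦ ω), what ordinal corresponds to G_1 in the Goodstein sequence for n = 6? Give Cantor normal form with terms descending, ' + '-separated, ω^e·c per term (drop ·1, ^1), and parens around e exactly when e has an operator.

ω^ω + 2

G_0=6  [base 2] 2^2 + 2  →[2↦3]→  3^3 + 3 = 30  −1 ⇒ G_1=29
G_1=29  [base 3] 3^3 + 2  →[3↦4]→  4^4 + 2 = 258  −1 ⇒ G_2=257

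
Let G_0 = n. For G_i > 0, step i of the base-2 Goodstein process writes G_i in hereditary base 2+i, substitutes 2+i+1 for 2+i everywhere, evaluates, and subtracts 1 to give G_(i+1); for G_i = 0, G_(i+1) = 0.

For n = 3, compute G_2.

3

i=0: 3 = 2 + 1 (b=2); 2→3: 3 + 1 = 4; 4−1 = 3
i=1: 3 = 3 (b=3); 3→4: 4 = 4; 4−1 = 3
i=2: 3 = 3 (b=4); 4→5: 3 = 3; 3−1 = 2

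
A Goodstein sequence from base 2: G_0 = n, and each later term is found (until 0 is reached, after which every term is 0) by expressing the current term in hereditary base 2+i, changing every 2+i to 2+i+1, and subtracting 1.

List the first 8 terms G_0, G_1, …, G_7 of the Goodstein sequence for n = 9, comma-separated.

9, 81, 1023, 9842, 140743, 2471826, 50333399, 1162263921

[0] 9 ≡ 2^(2 + 1) + 1 (base 2). Lift 3: 82. −1: 81.
[1] 81 ≡ 3^(3 + 1) (base 3). Lift 4: 1024. −1: 1023.
[2] 1023 ≡ 3·4^4 + 3·4^3 + 3·4^2 + 3·4 + 3 (base 4). Lift 5: 9843. −1: 9842.
[3] 9842 ≡ 3·5^5 + 3·5^3 + 3·5^2 + 3·5 + 2 (base 5). Lift 6: 140744. −1: 140743.
[4] 140743 ≡ 3·6^6 + 3·6^3 + 3·6^2 + 3·6 + 1 (base 6). Lift 7: 2471827. −1: 2471826.
[5] 2471826 ≡ 3·7^7 + 3·7^3 + 3·7^2 + 3·7 (base 7). Lift 8: 50333400. −1: 50333399.
[6] 50333399 ≡ 3·8^8 + 3·8^3 + 3·8^2 + 2·8 + 7 (base 8). Lift 9: 1162263922. −1: 1162263921.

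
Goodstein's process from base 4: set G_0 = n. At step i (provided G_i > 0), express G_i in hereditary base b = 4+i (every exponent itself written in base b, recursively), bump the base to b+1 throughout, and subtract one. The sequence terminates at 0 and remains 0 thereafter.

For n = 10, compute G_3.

13

G_0=10  [base 4] 2·4 + 2  →[4↦5]→  2·5 + 2 = 12  −1 ⇒ G_1=11
G_1=11  [base 5] 2·5 + 1  →[5↦6]→  2·6 + 1 = 13  −1 ⇒ G_2=12
G_2=12  [base 6] 2·6  →[6↦7]→  2·7 = 14  −1 ⇒ G_3=13
G_3=13  [base 7] 7 + 6  →[7↦8]→  8 + 6 = 14  −1 ⇒ G_4=13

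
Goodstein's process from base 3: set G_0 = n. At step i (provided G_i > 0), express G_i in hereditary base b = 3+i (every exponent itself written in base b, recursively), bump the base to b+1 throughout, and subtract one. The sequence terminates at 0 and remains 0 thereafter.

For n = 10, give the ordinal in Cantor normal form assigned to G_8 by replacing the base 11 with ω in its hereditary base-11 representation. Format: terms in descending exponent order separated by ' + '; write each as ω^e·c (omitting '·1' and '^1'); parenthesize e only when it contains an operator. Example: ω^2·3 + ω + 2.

step 0: 10 = 3^2 + 1; sub 4 for 3: 4^2 + 1; = 17; G_1 = 17−1 = 16
step 1: 16 = 4^2; sub 5 for 4: 5^2; = 25; G_2 = 25−1 = 24
step 2: 24 = 4·5 + 4; sub 6 for 5: 4·6 + 4; = 28; G_3 = 28−1 = 27
step 3: 27 = 4·6 + 3; sub 7 for 6: 4·7 + 3; = 31; G_4 = 31−1 = 30
step 4: 30 = 4·7 + 2; sub 8 for 7: 4·8 + 2; = 34; G_5 = 34−1 = 33
step 5: 33 = 4·8 + 1; sub 9 for 8: 4·9 + 1; = 37; G_6 = 37−1 = 36
step 6: 36 = 4·9; sub 10 for 9: 4·10; = 40; G_7 = 40−1 = 39
step 7: 39 = 3·10 + 9; sub 11 for 10: 3·11 + 9; = 42; G_8 = 42−1 = 41

ω·3 + 8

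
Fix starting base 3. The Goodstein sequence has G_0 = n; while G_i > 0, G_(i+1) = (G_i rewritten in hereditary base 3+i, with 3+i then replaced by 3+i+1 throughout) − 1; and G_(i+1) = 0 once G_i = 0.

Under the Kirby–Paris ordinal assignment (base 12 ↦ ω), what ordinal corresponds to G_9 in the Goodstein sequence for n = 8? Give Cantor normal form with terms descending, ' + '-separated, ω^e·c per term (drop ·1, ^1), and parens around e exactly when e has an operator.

G_0 = 8. HB_3(8) = 2·3 + 2. Bump = 10. G_1 = 9.
G_1 = 9. HB_4(9) = 2·4 + 1. Bump = 11. G_2 = 10.
G_2 = 10. HB_5(10) = 2·5. Bump = 12. G_3 = 11.
G_3 = 11. HB_6(11) = 6 + 5. Bump = 12. G_4 = 11.
G_4 = 11. HB_7(11) = 7 + 4. Bump = 12. G_5 = 11.
G_5 = 11. HB_8(11) = 8 + 3. Bump = 12. G_6 = 11.
G_6 = 11. HB_9(11) = 9 + 2. Bump = 12. G_7 = 11.
G_7 = 11. HB_10(11) = 10 + 1. Bump = 12. G_8 = 11.
G_8 = 11. HB_11(11) = 11. Bump = 12. G_9 = 11.

11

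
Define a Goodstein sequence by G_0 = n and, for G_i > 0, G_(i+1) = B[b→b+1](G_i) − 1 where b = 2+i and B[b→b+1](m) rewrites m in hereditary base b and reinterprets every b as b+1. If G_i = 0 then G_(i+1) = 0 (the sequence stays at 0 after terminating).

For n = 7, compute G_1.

30

7 —HB2→ 2^2 + 2 + 1 —bump→ 3^3 + 3 + 1 = 31 —(−1)→ 30
30 —HB3→ 3^3 + 3 —bump→ 4^4 + 4 = 260 —(−1)→ 259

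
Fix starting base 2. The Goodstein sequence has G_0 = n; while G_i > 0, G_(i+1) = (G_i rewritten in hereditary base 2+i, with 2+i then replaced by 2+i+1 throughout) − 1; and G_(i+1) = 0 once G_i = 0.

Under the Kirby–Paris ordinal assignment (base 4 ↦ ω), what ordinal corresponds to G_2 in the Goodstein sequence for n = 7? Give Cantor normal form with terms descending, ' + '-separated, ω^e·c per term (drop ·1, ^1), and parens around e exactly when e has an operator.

G_0=7  [base 2] 2^2 + 2 + 1  →[2↦3]→  3^3 + 3 + 1 = 31  −1 ⇒ G_1=30
G_1=30  [base 3] 3^3 + 3  →[3↦4]→  4^4 + 4 = 260  −1 ⇒ G_2=259
G_2=259  [base 4] 4^4 + 3  →[4↦5]→  5^5 + 3 = 3128  −1 ⇒ G_3=3127

ω^ω + 3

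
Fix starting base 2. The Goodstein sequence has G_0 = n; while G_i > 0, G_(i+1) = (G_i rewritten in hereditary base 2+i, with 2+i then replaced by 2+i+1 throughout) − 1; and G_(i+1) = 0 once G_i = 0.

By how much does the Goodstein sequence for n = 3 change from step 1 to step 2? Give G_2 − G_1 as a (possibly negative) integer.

0

3 —HB2→ 2 + 1 —bump→ 3 + 1 = 4 —(−1)→ 3
3 —HB3→ 3 —bump→ 4 = 4 —(−1)→ 3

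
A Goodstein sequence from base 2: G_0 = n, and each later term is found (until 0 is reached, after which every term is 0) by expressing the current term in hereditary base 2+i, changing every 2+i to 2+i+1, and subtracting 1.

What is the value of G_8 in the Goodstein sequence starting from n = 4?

[0] 4 ≡ 2^2 (base 2). Lift 3: 27. −1: 26.
[1] 26 ≡ 2·3^2 + 2·3 + 2 (base 3). Lift 4: 42. −1: 41.
[2] 41 ≡ 2·4^2 + 2·4 + 1 (base 4). Lift 5: 61. −1: 60.
[3] 60 ≡ 2·5^2 + 2·5 (base 5). Lift 6: 84. −1: 83.
[4] 83 ≡ 2·6^2 + 6 + 5 (base 6). Lift 7: 110. −1: 109.
[5] 109 ≡ 2·7^2 + 7 + 4 (base 7). Lift 8: 140. −1: 139.
[6] 139 ≡ 2·8^2 + 8 + 3 (base 8). Lift 9: 174. −1: 173.
[7] 173 ≡ 2·9^2 + 9 + 2 (base 9). Lift 10: 212. −1: 211.
[8] 211 ≡ 2·10^2 + 10 + 1 (base 10). Lift 11: 254. −1: 253.

211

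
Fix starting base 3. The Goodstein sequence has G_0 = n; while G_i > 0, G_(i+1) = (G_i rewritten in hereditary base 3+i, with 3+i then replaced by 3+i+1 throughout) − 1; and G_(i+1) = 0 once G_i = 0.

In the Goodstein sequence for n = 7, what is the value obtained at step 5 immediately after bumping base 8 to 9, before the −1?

10

(0) 7|_3 = 2·3 + 1 ↦ 2·4 + 1|_4 = 9 ⇒ 8
(1) 8|_4 = 2·4 ↦ 2·5|_5 = 10 ⇒ 9
(2) 9|_5 = 5 + 4 ↦ 6 + 4|_6 = 10 ⇒ 9
(3) 9|_6 = 6 + 3 ↦ 7 + 3|_7 = 10 ⇒ 9
(4) 9|_7 = 7 + 2 ↦ 8 + 2|_8 = 10 ⇒ 9
(5) 9|_8 = 8 + 1 ↦ 9 + 1|_9 = 10 ⇒ 9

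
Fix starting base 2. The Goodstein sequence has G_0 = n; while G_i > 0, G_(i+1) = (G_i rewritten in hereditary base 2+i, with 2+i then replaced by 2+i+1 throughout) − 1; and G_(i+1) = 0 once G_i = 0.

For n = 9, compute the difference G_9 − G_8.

G_0=9  [base 2] 2^(2 + 1) + 1  →[2↦3]→  3^(3 + 1) + 1 = 82  −1 ⇒ G_1=81
G_1=81  [base 3] 3^(3 + 1)  →[3↦4]→  4^(4 + 1) = 1024  −1 ⇒ G_2=1023
G_2=1023  [base 4] 3·4^4 + 3·4^3 + 3·4^2 + 3·4 + 3  →[4↦5]→  3·5^5 + 3·5^3 + 3·5^2 + 3·5 + 3 = 9843  −1 ⇒ G_3=9842
G_3=9842  [base 5] 3·5^5 + 3·5^3 + 3·5^2 + 3·5 + 2  →[5↦6]→  3·6^6 + 3·6^3 + 3·6^2 + 3·6 + 2 = 140744  −1 ⇒ G_4=140743
G_4=140743  [base 6] 3·6^6 + 3·6^3 + 3·6^2 + 3·6 + 1  →[6↦7]→  3·7^7 + 3·7^3 + 3·7^2 + 3·7 + 1 = 2471827  −1 ⇒ G_5=2471826
G_5=2471826  [base 7] 3·7^7 + 3·7^3 + 3·7^2 + 3·7  →[7↦8]→  3·8^8 + 3·8^3 + 3·8^2 + 3·8 = 50333400  −1 ⇒ G_6=50333399
G_6=50333399  [base 8] 3·8^8 + 3·8^3 + 3·8^2 + 2·8 + 7  →[8↦9]→  3·9^9 + 3·9^3 + 3·9^2 + 2·9 + 7 = 1162263922  −1 ⇒ G_7=1162263921
G_7=1162263921  [base 9] 3·9^9 + 3·9^3 + 3·9^2 + 2·9 + 6  →[9↦10]→  3·10^10 + 3·10^3 + 3·10^2 + 2·10 + 6 = 30000003326  −1 ⇒ G_8=30000003325
G_8=30000003325  [base 10] 3·10^10 + 3·10^3 + 3·10^2 + 2·10 + 5  →[10↦11]→  3·11^11 + 3·11^3 + 3·11^2 + 2·11 + 5 = 855935016216  −1 ⇒ G_9=855935016215

825935012890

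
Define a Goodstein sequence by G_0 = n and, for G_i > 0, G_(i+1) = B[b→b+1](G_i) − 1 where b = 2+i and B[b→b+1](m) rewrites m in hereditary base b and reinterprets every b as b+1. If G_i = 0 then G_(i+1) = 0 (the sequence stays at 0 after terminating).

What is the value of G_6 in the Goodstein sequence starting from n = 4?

[0] 4 ≡ 2^2 (base 2). Lift 3: 27. −1: 26.
[1] 26 ≡ 2·3^2 + 2·3 + 2 (base 3). Lift 4: 42. −1: 41.
[2] 41 ≡ 2·4^2 + 2·4 + 1 (base 4). Lift 5: 61. −1: 60.
[3] 60 ≡ 2·5^2 + 2·5 (base 5). Lift 6: 84. −1: 83.
[4] 83 ≡ 2·6^2 + 6 + 5 (base 6). Lift 7: 110. −1: 109.
[5] 109 ≡ 2·7^2 + 7 + 4 (base 7). Lift 8: 140. −1: 139.
[6] 139 ≡ 2·8^2 + 8 + 3 (base 8). Lift 9: 174. −1: 173.

139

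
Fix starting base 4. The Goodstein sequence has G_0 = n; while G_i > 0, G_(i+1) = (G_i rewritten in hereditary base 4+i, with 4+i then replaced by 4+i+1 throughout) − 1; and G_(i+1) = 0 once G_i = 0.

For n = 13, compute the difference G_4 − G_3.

1

(0) 13|_4 = 3·4 + 1 ↦ 3·5 + 1|_5 = 16 ⇒ 15
(1) 15|_5 = 3·5 ↦ 3·6|_6 = 18 ⇒ 17
(2) 17|_6 = 2·6 + 5 ↦ 2·7 + 5|_7 = 19 ⇒ 18
(3) 18|_7 = 2·7 + 4 ↦ 2·8 + 4|_8 = 20 ⇒ 19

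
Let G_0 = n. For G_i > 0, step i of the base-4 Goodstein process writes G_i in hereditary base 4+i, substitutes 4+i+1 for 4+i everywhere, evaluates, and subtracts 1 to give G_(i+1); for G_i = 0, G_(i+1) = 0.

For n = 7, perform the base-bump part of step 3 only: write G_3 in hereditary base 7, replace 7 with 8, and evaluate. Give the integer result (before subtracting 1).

8

G_0=7  [base 4] 4 + 3  →[4↦5]→  5 + 3 = 8  −1 ⇒ G_1=7
G_1=7  [base 5] 5 + 2  →[5↦6]→  6 + 2 = 8  −1 ⇒ G_2=7
G_2=7  [base 6] 6 + 1  →[6↦7]→  7 + 1 = 8  −1 ⇒ G_3=7
G_3=7  [base 7] 7  →[7↦8]→  8 = 8  −1 ⇒ G_4=7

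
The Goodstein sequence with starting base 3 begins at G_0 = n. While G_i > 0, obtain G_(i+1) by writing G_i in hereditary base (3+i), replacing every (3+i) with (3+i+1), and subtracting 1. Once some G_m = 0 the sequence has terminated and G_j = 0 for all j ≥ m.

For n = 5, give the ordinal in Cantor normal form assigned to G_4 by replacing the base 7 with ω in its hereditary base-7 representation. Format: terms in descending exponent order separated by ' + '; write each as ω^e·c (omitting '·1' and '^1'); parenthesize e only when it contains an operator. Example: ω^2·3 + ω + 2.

G_0 = 5. HB_3(5) = 3 + 2. Bump = 6. G_1 = 5.
G_1 = 5. HB_4(5) = 4 + 1. Bump = 6. G_2 = 5.
G_2 = 5. HB_5(5) = 5. Bump = 6. G_3 = 5.
G_3 = 5. HB_6(5) = 5. Bump = 5. G_4 = 4.

4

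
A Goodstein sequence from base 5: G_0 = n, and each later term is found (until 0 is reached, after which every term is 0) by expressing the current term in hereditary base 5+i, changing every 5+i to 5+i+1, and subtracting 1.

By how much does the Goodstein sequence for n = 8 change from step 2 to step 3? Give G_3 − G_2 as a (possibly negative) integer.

8 —HB5→ 5 + 3 —bump→ 6 + 3 = 9 —(−1)→ 8
8 —HB6→ 6 + 2 —bump→ 7 + 2 = 9 —(−1)→ 8
8 —HB7→ 7 + 1 —bump→ 8 + 1 = 9 —(−1)→ 8

0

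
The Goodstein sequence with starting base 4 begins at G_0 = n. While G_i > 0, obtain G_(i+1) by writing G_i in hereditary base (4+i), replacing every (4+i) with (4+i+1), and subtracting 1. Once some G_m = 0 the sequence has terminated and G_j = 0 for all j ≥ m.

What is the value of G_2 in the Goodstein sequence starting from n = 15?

19

step 0: 15 = 3·4 + 3; sub 5 for 4: 3·5 + 3; = 18; G_1 = 18−1 = 17
step 1: 17 = 3·5 + 2; sub 6 for 5: 3·6 + 2; = 20; G_2 = 20−1 = 19
step 2: 19 = 3·6 + 1; sub 7 for 6: 3·7 + 1; = 22; G_3 = 22−1 = 21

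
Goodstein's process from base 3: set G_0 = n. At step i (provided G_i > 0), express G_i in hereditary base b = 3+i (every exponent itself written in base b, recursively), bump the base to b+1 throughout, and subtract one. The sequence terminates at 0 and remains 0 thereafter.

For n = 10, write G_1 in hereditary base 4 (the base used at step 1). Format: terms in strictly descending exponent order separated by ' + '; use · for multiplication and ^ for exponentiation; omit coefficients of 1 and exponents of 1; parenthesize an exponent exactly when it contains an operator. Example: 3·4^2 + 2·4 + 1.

base 3: 10 = 3^2 + 1; at 4: 4^2 + 1 = 17; next = 16
base 4: 16 = 4^2; at 5: 5^2 = 25; next = 24

4^2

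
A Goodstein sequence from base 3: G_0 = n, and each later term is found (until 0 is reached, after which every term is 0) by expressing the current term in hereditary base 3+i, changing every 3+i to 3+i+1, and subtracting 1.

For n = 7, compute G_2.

G_0 = 7. HB_3(7) = 2·3 + 1. Bump = 9. G_1 = 8.
G_1 = 8. HB_4(8) = 2·4. Bump = 10. G_2 = 9.
G_2 = 9. HB_5(9) = 5 + 4. Bump = 10. G_3 = 9.

9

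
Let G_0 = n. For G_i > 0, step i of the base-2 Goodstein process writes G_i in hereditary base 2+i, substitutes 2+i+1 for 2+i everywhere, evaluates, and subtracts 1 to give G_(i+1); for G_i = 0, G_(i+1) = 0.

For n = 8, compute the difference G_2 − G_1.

473

G_0=8  [base 2] 2^(2 + 1)  →[2↦3]→  3^(3 + 1) = 81  −1 ⇒ G_1=80
G_1=80  [base 3] 2·3^3 + 2·3^2 + 2·3 + 2  →[3↦4]→  2·4^4 + 2·4^2 + 2·4 + 2 = 554  −1 ⇒ G_2=553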